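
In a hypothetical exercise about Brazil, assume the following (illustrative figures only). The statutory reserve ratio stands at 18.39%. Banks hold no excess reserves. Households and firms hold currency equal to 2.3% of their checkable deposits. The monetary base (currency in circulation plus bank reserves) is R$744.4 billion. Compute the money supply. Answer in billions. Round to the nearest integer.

The money multiplier is m = (1 + c) / (rr + c) = (1 + 0.023) / (0.1839 + 0.023) ≈ 4.9444.
So M = m × MB = 4.9444 × 744.4 ≈ 3680.6114 billion.

R$3681 billion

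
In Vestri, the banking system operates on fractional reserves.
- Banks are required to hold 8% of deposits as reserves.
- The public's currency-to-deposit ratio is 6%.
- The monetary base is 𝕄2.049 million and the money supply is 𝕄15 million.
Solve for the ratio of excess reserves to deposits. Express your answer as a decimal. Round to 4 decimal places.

0.0048

Using m = M/MB = 15/2.049 ≈ 7.320644. Since m = (1 + c)/(c + rr + e), the denominator satisfies c + rr + e = (1 + c)/m = (1 + 0.06) / 7.320644 ≈ 0.144796.
With c = 0.06 and rr = 0.08, the ratio of excess reserves to deposits is 0.144796 − 0.06 − 0.08 = 0.004796.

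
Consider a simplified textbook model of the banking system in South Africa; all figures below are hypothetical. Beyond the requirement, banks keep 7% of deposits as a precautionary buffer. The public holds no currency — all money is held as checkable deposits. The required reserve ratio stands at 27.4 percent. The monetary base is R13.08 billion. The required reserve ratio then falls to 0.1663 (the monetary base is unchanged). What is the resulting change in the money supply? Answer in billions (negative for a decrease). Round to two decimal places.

R17.33 billion

Initially m₁ = 1 / (0.274 + 0.07) ≈ 2.90698, so M₁ = 2.90698 × 13.08 ≈ 38.0233 billion.
After the change m₂ = 1 / (0.1663 + 0.07) ≈ 4.23191, so M₂ = 4.23191 × 13.08 ≈ 55.3534 billion.
ΔM = M₂ − M₁ = 55.3534 − 38.0233 = 17.3301 billion.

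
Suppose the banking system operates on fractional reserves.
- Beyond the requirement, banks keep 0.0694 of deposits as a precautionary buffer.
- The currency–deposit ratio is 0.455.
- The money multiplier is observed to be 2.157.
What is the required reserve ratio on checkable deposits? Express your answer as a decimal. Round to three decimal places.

Using m = 2.157. Since m = (1 + c)/(c + rr + e), the denominator satisfies c + rr + e = (1 + c)/m = (1 + 0.455) / 2.157 ≈ 0.674548.
With c = 0.455 and e = 0.0694, the required reserve ratio on checkable deposits is 0.674548 − 0.455 − 0.0694 = 0.150148.

0.150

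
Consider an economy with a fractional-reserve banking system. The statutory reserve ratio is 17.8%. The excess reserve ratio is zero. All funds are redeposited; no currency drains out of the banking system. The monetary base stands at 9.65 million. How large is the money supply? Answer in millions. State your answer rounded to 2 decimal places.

With no currency drain or excess reserves, the money multiplier is m = 1/rr = 1/0.178 ≈ 5.6180.
Money supply M = m × MB = 5.6180 × 9.65 = 54.2137 million.

54.21 million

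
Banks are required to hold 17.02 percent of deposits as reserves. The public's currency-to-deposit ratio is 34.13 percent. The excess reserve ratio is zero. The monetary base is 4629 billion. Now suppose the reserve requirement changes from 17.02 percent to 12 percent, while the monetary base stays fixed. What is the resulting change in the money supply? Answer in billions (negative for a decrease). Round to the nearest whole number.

1321 billion

Initially m₁ = (1 + 0.3413) / (0.1702 + 0.3413) ≈ 2.62229, so M₁ = 2.62229 × 4629 ≈ 12138.5804 billion.
After the change m₂ = (1 + 0.3413) / (0.12 + 0.3413) ≈ 2.90765, so M₂ = 2.90765 × 4629 ≈ 13459.5118 billion.
ΔM = M₂ − M₁ = 13459.5118 − 12138.5804 = 1320.9314 billion.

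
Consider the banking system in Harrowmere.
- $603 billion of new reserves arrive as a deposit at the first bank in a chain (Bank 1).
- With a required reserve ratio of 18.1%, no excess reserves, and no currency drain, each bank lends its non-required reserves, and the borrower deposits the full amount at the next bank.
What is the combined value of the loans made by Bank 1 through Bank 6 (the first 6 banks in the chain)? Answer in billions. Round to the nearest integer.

$1905 billion

Bank i lends (1 − rr)^i of the original deposit: Bank 1 lends 603·0.8190 = 493.8570, Bank 2 lends 603·0.8190² ≈ 404.4689, and so on.
Summing a geometric series: total = 603·[0.8190·(1 − 0.8190^6) / (1 − 0.8190)] ≈ 1905.0629 billion.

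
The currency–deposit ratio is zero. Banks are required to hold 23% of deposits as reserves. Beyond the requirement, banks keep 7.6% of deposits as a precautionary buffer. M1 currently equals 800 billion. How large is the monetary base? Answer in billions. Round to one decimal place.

The money multiplier is m = 1 / (rr + e) = 1 / (0.23 + 0.076) ≈ 3.26797.
MB = M / m = 800 / 3.26797 ≈ 244.8003 billion.

244.8 billion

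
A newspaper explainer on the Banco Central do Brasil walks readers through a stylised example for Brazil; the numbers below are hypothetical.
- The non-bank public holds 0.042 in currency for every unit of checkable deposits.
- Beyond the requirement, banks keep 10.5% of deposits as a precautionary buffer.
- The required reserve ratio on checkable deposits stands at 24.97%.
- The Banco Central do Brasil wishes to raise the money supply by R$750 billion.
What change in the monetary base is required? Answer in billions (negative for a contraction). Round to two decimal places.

R$285.53 billion

The money multiplier is m = (1 + c) / (rr + e + c) = (1 + 0.042) / (0.2497 + 0.105 + 0.042) ≈ 2.626670.
ΔMB = ΔM / m = (+750) / 2.626670 ≈ 285.5326 billion.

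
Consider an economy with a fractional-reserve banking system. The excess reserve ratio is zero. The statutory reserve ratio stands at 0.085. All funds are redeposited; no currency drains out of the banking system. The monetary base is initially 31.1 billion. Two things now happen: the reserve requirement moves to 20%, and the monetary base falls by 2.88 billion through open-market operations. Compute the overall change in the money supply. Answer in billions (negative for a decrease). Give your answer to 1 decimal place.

-224.8 billion

Before: m₁ = 1 / (0.085) ≈ 11.7647, MB₁ = 31.1, so M₁ = 11.7647 × 31.1 ≈ 365.8822 billion.
After: m₂ = 1 / (0.2) = 5, MB₂ = 31.1 − 2.88 = 28.22, so M₂ = 5 × 28.22 = 141.1 billion.
ΔM = M₂ − M₁ = 141.1 − 365.8822 = -224.7822 billion.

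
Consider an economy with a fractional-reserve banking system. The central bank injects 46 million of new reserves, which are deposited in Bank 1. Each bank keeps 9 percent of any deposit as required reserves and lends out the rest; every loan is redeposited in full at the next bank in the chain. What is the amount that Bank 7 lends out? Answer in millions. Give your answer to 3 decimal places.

Each bank lends a fraction (1 − rr) = 0.9100 of the deposit it receives, so Bank 7 receives 46·0.9100^6 and lends 46·0.9100^7 ≈ 23.7710 million.

23.771 million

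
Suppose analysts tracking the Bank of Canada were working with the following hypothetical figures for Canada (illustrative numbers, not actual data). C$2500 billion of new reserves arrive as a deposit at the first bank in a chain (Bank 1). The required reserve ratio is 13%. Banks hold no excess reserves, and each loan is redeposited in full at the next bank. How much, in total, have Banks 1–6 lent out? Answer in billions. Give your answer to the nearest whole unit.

Bank i lends (1 − rr)^i of the original deposit: Bank 1 lends 2500·0.8700 = 2175.0000, Bank 2 lends 2500·0.8700² = 1892.2500, and so on.
Summing a geometric series: total = 2500·[0.8700·(1 − 0.8700^6) / (1 − 0.8700)] ≈ 9475.8693 billion.

C$9476 billion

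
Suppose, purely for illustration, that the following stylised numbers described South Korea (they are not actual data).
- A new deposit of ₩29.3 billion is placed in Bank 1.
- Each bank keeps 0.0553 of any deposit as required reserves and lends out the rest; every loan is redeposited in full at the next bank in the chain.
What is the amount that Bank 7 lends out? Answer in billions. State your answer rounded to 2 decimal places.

₩19.68 billion

Each bank lends a fraction (1 − rr) = 0.9447 of the deposit it receives, so Bank 7 receives 29.3·0.9447^6 and lends 29.3·0.9447^7 ≈ 19.6755 billion.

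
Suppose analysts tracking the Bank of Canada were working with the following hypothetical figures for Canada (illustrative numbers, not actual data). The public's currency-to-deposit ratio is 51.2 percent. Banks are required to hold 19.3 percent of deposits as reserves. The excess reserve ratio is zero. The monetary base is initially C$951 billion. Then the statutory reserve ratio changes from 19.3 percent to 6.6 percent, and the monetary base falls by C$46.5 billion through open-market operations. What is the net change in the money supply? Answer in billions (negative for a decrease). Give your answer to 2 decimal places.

C$326.51 billion

Before: m₁ = (1 + 0.512) / (0.193 + 0.512) ≈ 2.144681, MB₁ = 951, so M₁ = 2.144681 × 951 ≈ 2039.5916 billion.
After: m₂ = (1 + 0.512) / (0.066 + 0.512) ≈ 2.615917, MB₂ = 951 − 46.5 = 904.5, so M₂ = 2.615917 × 904.5 ≈ 2366.0969 billion.
ΔM = M₂ − M₁ = 2366.0969 − 2039.5916 = 326.5053 billion.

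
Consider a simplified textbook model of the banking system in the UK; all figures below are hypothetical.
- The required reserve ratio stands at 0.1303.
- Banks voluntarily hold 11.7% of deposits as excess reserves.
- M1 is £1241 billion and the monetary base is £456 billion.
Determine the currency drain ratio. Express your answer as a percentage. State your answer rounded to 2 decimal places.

Using m = M/MB = 1241/456 ≈ 2.721491. From m = (1 + c)/(c + rr + e), rearranging gives 1 + c = m·(c + rr + e), so c·(1 − m) = m·(rr + e) − 1.
Hence c = [m·(rr + e) − 1]/(1 − m) = [2.721491 × (0.1303 + 0.117) − 1] / (1 − 2.721491) ≈ 0.189937.

18.99%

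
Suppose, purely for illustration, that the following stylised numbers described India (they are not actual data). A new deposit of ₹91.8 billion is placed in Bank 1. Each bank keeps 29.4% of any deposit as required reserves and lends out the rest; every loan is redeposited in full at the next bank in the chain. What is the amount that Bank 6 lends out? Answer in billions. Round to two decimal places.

Each bank lends a fraction (1 − rr) = 0.7060 of the deposit it receives, so Bank 6 receives 91.8·0.7060^5 and lends 91.8·0.7060^6 ≈ 11.3677 billion.

₹11.37 billion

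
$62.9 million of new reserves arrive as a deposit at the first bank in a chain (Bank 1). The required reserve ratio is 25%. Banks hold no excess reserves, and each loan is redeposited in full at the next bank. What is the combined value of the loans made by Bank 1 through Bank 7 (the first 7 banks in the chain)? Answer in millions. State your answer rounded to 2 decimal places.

Bank i lends (1 − rr)^i of the original deposit: Bank 1 lends 62.9·0.7500 = 47.1750, Bank 2 lends 62.9·0.7500² ≈ 35.3812, and so on.
Summing a geometric series: total = 62.9·[0.7500·(1 − 0.7500^7) / (1 − 0.7500)] ≈ 163.5116 million.

$163.51 million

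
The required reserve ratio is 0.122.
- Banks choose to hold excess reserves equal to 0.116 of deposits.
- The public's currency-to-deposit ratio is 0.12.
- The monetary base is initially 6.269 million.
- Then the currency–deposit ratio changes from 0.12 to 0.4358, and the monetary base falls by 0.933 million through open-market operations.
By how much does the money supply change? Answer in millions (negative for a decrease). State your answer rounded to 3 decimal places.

-8.242 million

Before: m₁ = (1 + 0.12) / (0.122 + 0.116 + 0.12) ≈ 3.12849, MB₁ = 6.269, so M₁ = 3.12849 × 6.269 ≈ 19.6125 million.
After: m₂ = (1 + 0.4358) / (0.122 + 0.116 + 0.4358) ≈ 2.13090, MB₂ = 6.269 − 0.933 = 5.336, so M₂ = 2.13090 × 5.336 ≈ 11.3705 million.
ΔM = M₂ − M₁ = 11.3705 − 19.6125 = -8.242 million.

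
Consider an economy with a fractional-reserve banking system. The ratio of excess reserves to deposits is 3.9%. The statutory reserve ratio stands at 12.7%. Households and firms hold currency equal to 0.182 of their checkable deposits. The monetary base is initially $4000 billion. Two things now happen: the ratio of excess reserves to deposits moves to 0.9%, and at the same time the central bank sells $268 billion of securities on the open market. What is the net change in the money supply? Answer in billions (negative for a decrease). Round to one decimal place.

Before: m₁ = (1 + 0.182) / (0.127 + 0.039 + 0.182) ≈ 3.396552, MB₁ = 4000, so M₁ = 3.396552 × 4000 = 13586.208 billion.
After: m₂ = (1 + 0.182) / (0.127 + 0.009 + 0.182) ≈ 3.716981, MB₂ = 4000 − 268 = 3732, so M₂ = 3.716981 × 3732 ≈ 13871.7731 billion.
ΔM = M₂ − M₁ = 13871.7731 − 13586.208 = 285.5651 billion.

$285.6 billion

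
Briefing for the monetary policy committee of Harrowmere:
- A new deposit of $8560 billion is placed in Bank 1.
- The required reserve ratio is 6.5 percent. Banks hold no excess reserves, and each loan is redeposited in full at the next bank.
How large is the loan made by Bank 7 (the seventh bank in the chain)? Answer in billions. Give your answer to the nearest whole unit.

Each bank lends a fraction (1 − rr) = 0.9350 of the deposit it receives, so Bank 7 receives 8560·0.9350^6 and lends 8560·0.9350^7 ≈ 5347.5523 billion.

$5348 billion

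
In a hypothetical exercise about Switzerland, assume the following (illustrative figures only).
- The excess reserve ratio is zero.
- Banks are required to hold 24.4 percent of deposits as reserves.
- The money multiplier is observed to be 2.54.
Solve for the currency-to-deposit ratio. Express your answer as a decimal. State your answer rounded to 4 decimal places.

0.2469

Using m = 2.54. From m = (1 + c)/(c + rr + e), rearranging gives 1 + c = m·(c + rr + e), so c·(1 − m) = m·(rr + e) − 1.
Hence c = [m·(rr + e) − 1]/(1 − m) = [2.54 × (0.244 + 0) − 1] / (1 − 2.54) ≈ 0.246909.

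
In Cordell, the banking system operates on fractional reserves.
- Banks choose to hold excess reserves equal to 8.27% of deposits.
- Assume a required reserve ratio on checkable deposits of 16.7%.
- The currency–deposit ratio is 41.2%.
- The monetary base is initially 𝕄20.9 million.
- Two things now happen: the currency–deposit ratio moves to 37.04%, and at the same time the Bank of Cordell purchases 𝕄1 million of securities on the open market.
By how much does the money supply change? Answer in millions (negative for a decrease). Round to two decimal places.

𝕄3.80 million

Before: m₁ = (1 + 0.412) / (0.167 + 0.0827 + 0.412) ≈ 2.13390, MB₁ = 20.9, so M₁ = 2.13390 × 20.9 ≈ 44.5985 million.
After: m₂ = (1 + 0.3704) / (0.167 + 0.0827 + 0.3704) ≈ 2.20997, MB₂ = 20.9 + 1 = 21.9, so M₂ = 2.20997 × 21.9 ≈ 48.3983 million.
ΔM = M₂ − M₁ = 48.3983 − 44.5985 = 3.7998 million.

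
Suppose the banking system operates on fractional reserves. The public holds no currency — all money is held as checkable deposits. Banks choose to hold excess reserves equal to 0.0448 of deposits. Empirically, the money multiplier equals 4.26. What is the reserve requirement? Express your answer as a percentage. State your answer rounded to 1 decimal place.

Using m = 4.26. Since m = (1 + c)/(c + rr + e), the denominator satisfies c + rr + e = (1 + c)/m = (1 + 0) / 4.26 ≈ 0.234742.
With c = 0 and e = 0.0448, the reserve requirement is 0.234742 − 0 − 0.0448 = 0.189942.

19.0%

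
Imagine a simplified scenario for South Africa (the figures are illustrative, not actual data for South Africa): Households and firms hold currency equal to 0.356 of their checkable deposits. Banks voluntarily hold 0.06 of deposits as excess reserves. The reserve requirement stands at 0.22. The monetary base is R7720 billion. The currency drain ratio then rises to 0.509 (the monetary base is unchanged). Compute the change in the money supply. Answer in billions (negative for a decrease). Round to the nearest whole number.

Initially m₁ = (1 + 0.356) / (0.22 + 0.06 + 0.356) ≈ 2.13208, so M₁ = 2.13208 × 7720 = 16459.6576 billion.
After the change m₂ = (1 + 0.509) / (0.22 + 0.06 + 0.509) ≈ 1.91255, so M₂ = 1.91255 × 7720 = 14764.886 billion.
ΔM = M₂ − M₁ = 14764.886 − 16459.6576 = -1694.7716 billion.

-1695 billion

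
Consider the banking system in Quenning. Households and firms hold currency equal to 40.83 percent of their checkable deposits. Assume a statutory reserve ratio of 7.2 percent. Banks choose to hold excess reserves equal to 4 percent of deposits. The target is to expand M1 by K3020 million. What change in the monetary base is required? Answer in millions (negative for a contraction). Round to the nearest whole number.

The money multiplier is m = (1 + c) / (rr + e + c) = (1 + 0.4083) / (0.072 + 0.04 + 0.4083) ≈ 2.70671.
ΔMB = ΔM / m = (+3020) / 2.70671 ≈ 1115.7457 million.

K1116 million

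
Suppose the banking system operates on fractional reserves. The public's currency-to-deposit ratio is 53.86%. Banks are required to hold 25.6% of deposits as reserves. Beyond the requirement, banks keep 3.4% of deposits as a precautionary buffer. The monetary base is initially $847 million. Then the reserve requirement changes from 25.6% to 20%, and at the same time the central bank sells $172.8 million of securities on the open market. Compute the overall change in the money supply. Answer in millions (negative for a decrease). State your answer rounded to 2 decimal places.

-230.13 million

Before: m₁ = (1 + 0.5386) / (0.256 + 0.034 + 0.5386) ≈ 1.856867, MB₁ = 847, so M₁ = 1.856867 × 847 ≈ 1572.7663 million.
After: m₂ = (1 + 0.5386) / (0.2 + 0.034 + 0.5386) ≈ 1.991457, MB₂ = 847 − 172.8 = 674.2, so M₂ = 1.991457 × 674.2 ≈ 1342.6403 million.
ΔM = M₂ − M₁ = 1342.6403 − 1572.7663 = -230.126 million.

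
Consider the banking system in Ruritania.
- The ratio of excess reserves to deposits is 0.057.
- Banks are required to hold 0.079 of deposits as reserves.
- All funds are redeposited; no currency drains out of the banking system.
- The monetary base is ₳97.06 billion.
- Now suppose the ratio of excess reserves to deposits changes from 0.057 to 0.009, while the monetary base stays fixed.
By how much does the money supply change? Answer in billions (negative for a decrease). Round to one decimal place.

Initially m₁ = 1 / (0.079 + 0.057) ≈ 7.3529, so M₁ = 7.3529 × 97.06 ≈ 713.6725 billion.
After the change m₂ = 1 / (0.079 + 0.009) ≈ 11.3636, so M₂ = 11.3636 × 97.06 ≈ 1102.951 billion.
ΔM = M₂ − M₁ = 1102.951 − 713.6725 = 389.2785 billion.

₳389.3 billion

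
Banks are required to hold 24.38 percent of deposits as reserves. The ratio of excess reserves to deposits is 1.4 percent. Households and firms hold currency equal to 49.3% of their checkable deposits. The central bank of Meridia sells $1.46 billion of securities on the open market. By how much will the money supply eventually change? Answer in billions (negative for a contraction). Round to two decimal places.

-2.90 billion

The money multiplier is m = (1 + c) / (rr + e + c) = (1 + 0.493) / (0.2438 + 0.014 + 0.493) ≈ 1.9885.
The sale removes 1.46 billion of base, so ΔM = m × ΔMB = 1.9885 × (−1.46) ≈ -2.9032 billion.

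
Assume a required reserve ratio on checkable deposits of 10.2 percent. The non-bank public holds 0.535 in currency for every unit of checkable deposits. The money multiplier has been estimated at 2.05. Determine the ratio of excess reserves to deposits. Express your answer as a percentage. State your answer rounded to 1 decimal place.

11.2%

Using m = 2.05. Since m = (1 + c)/(c + rr + e), the denominator satisfies c + rr + e = (1 + c)/m = (1 + 0.535) / 2.05 ≈ 0.748780.
With c = 0.535 and rr = 0.102, the ratio of excess reserves to deposits is 0.748780 − 0.535 − 0.102 = 0.11178.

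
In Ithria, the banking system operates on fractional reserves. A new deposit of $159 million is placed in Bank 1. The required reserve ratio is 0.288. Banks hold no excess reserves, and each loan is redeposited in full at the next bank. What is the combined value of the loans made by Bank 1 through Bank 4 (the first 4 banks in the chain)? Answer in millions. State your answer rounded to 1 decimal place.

Bank i lends (1 − rr)^i of the original deposit: Bank 1 lends 159·0.7120 = 113.2080, Bank 2 lends 159·0.7120² ≈ 80.6041, and so on.
Summing a geometric series: total = 159·[0.7120·(1 − 0.7120^4) / (1 − 0.7120)] ≈ 292.0640 million.

$292.1 million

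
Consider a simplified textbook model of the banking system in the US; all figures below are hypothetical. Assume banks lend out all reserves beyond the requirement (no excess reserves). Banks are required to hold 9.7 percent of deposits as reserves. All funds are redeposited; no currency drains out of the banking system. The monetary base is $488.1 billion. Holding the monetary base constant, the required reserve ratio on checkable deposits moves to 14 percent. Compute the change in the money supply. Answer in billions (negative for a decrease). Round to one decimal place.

Initially m₁ = 1 / (0.097) ≈ 10.30928, so M₁ = 10.30928 × 488.1 ≈ 5031.9596 billion.
After the change m₂ = 1 / (0.14) ≈ 7.14286, so M₂ = 7.14286 × 488.1 ≈ 3486.43 billion.
ΔM = M₂ − M₁ = 3486.43 − 5031.9596 = -1545.5296 billion.

-1545.5 billion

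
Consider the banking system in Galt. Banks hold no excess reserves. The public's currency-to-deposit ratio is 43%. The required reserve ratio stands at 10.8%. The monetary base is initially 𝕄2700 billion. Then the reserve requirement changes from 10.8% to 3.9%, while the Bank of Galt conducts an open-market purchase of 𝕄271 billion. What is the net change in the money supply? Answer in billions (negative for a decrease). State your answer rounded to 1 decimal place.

𝕄1882.1 billion

Before: m₁ = (1 + 0.43) / (0.108 + 0.43) ≈ 2.657993, MB₁ = 2700, so M₁ = 2.657993 × 2700 = 7176.5811 billion.
After: m₂ = (1 + 0.43) / (0.039 + 0.43) ≈ 3.049041, MB₂ = 2700 + 271 = 2971, so M₂ = 3.049041 × 2971 ≈ 9058.7008 billion.
ΔM = M₂ − M₁ = 9058.7008 − 7176.5811 = 1882.1197 billion.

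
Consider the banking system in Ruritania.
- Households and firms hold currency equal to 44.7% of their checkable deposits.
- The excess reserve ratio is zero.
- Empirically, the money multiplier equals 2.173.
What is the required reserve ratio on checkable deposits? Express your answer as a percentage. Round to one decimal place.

21.9%

Using m = 2.173. Since m = (1 + c)/(c + rr + e), the denominator satisfies c + rr + e = (1 + c)/m = (1 + 0.447) / 2.173 ≈ 0.665900.
With c = 0.447 and e = 0, the required reserve ratio on checkable deposits is 0.665900 − 0.447 − 0 = 0.2189.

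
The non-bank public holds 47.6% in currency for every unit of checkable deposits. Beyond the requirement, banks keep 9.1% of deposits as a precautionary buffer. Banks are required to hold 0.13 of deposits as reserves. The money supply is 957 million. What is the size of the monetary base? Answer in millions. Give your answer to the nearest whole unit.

The money multiplier is m = (1 + c) / (rr + e + c) = (1 + 0.476) / (0.13 + 0.091 + 0.476) ≈ 2.1176.
MB = M / m = 957 / 2.1176 ≈ 451.9267 million.

452 million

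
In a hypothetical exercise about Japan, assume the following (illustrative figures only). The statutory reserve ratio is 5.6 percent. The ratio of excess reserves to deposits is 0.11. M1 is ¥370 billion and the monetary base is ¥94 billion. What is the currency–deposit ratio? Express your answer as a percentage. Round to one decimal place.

Using m = M/MB = 370/94 ≈ 3.936170. From m = (1 + c)/(c + rr + e), rearranging gives 1 + c = m·(c + rr + e), so c·(1 − m) = m·(rr + e) − 1.
Hence c = [m·(rr + e) − 1]/(1 − m) = [3.936170 × (0.056 + 0.11) − 1] / (1 − 3.936170) ≈ 0.118043.

11.8%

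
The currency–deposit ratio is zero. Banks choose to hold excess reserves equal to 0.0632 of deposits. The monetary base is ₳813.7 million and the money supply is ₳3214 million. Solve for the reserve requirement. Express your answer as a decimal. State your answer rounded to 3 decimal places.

Using m = M/MB = 3214/813.7 ≈ 3.949859. Since m = (1 + c)/(c + rr + e), the denominator satisfies c + rr + e = (1 + c)/m = (1 + 0) / 3.949859 ≈ 0.253174.
With c = 0 and e = 0.0632, the reserve requirement is 0.253174 − 0 − 0.0632 = 0.189974.

0.190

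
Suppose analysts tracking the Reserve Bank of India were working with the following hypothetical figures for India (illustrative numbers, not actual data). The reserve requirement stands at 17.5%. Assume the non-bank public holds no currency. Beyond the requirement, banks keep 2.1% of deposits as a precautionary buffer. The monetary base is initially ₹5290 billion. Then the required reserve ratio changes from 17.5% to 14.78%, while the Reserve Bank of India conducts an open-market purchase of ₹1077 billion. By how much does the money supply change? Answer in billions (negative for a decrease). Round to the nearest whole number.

₹10729 billion

Before: m₁ = 1 / (0.175 + 0.021) ≈ 5.10204, MB₁ = 5290, so M₁ = 5.10204 × 5290 = 26989.7916 billion.
After: m₂ = 1 / (0.1478 + 0.021) ≈ 5.92417, MB₂ = 5290 + 1077 = 6367, so M₂ = 5.92417 × 6367 ≈ 37719.1904 billion.
ΔM = M₂ − M₁ = 37719.1904 − 26989.7916 = 10729.3988 billion.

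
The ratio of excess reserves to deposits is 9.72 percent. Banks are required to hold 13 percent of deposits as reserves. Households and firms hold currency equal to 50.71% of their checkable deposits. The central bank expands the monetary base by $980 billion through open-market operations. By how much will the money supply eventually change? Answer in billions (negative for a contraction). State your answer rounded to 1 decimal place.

$2011.4 billion

The money multiplier is m = (1 + c) / (rr + e + c) = (1 + 0.5071) / (0.13 + 0.0972 + 0.5071) ≈ 2.05243.
The purchase adds 980 billion of base, so ΔM = m × ΔMB = 2.05243 × (+980) = 2011.3814 billion.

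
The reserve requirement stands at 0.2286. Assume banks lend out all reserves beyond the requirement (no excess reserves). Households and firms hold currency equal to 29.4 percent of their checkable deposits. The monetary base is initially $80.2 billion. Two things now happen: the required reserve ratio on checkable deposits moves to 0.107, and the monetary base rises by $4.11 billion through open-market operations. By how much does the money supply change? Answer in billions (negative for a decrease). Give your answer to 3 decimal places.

$73.481 billion

Before: m₁ = (1 + 0.294) / (0.2286 + 0.294) ≈ 2.476081, MB₁ = 80.2, so M₁ = 2.476081 × 80.2 ≈ 198.5817 billion.
After: m₂ = (1 + 0.294) / (0.107 + 0.294) ≈ 3.226933, MB₂ = 80.2 + 4.11 = 84.31, so M₂ = 3.226933 × 84.31 ≈ 272.0627 billion.
ΔM = M₂ − M₁ = 272.0627 − 198.5817 = 73.481 billion.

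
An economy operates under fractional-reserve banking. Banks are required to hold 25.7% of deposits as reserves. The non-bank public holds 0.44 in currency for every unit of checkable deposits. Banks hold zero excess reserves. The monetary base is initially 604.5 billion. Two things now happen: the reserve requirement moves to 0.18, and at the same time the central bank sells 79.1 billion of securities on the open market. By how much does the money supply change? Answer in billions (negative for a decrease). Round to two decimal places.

-28.61 billion

Before: m₁ = (1 + 0.44) / (0.257 + 0.44) ≈ 2.065997, MB₁ = 604.5, so M₁ = 2.065997 × 604.5 ≈ 1248.8952 billion.
After: m₂ = (1 + 0.44) / (0.18 + 0.44) ≈ 2.322581, MB₂ = 604.5 − 79.1 = 525.4, so M₂ = 2.322581 × 525.4 ≈ 1220.2841 billion.
ΔM = M₂ − M₁ = 1220.2841 − 1248.8952 = -28.6111 billion.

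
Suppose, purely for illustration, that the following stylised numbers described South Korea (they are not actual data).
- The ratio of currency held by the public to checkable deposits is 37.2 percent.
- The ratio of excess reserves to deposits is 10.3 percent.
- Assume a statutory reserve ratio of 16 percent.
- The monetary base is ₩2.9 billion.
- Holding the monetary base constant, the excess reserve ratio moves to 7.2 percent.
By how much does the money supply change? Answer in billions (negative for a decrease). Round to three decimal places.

₩0.322 billion

Initially m₁ = (1 + 0.372) / (0.16 + 0.103 + 0.372) ≈ 2.16063, so M₁ = 2.16063 × 2.9 ≈ 6.2658 billion.
After the change m₂ = (1 + 0.372) / (0.16 + 0.072 + 0.372) ≈ 2.27152, so M₂ = 2.27152 × 2.9 ≈ 6.5874 billion.
ΔM = M₂ − M₁ = 6.5874 − 6.2658 = 0.3216 billion.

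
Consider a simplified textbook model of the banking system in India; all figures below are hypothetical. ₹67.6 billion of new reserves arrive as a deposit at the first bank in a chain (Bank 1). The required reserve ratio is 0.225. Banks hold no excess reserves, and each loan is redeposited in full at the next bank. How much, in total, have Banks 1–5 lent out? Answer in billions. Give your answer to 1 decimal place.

Bank i lends (1 − rr)^i of the original deposit: Bank 1 lends 67.6·0.7750 = 52.3900, Bank 2 lends 67.6·0.7750² ≈ 40.6023, and so on.
Summing a geometric series: total = 67.6·[0.7750·(1 − 0.7750^5) / (1 − 0.7750)] ≈ 167.7454 billion.

₹167.7 billion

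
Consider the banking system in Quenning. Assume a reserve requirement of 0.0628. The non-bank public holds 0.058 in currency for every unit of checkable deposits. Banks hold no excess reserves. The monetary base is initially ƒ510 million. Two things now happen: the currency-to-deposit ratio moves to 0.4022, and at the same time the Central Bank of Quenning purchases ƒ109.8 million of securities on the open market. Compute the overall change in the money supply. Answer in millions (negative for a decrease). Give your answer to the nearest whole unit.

-2598 million

Before: m₁ = (1 + 0.058) / (0.0628 + 0.058) ≈ 8.7583, MB₁ = 510, so M₁ = 8.7583 × 510 = 4466.733 million.
After: m₂ = (1 + 0.4022) / (0.0628 + 0.4022) ≈ 3.0155, MB₂ = 510 + 109.8 = 619.8, so M₂ = 3.0155 × 619.8 = 1869.0069 million.
ΔM = M₂ − M₁ = 1869.0069 − 4466.733 = -2597.7261 million.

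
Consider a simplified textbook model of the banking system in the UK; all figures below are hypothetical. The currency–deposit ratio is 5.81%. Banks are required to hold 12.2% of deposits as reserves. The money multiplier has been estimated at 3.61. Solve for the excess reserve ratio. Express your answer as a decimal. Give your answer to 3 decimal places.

Using m = 3.61. Since m = (1 + c)/(c + rr + e), the denominator satisfies c + rr + e = (1 + c)/m = (1 + 0.0581) / 3.61 ≈ 0.293102.
With c = 0.0581 and rr = 0.122, the excess reserve ratio is 0.293102 − 0.0581 − 0.122 = 0.113002.

0.113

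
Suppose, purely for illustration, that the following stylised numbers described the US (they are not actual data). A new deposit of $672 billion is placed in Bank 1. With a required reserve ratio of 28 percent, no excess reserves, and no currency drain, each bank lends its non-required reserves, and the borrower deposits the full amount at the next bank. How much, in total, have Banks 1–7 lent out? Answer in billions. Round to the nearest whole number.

Bank i lends (1 − rr)^i of the original deposit: Bank 1 lends 672·0.7200 = 483.8400, Bank 2 lends 672·0.7200² = 348.3648, and so on.
Summing a geometric series: total = 672·[0.7200·(1 − 0.7200^7) / (1 − 0.7200)] ≈ 1554.6710 billion.

$1555 billion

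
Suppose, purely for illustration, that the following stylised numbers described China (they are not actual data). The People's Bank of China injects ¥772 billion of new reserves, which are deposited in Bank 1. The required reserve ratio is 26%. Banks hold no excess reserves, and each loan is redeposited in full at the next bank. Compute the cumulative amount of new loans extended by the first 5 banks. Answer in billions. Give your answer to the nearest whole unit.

¥1710 billion

Bank i lends (1 − rr)^i of the original deposit: Bank 1 lends 772·0.7400 = 571.2800, Bank 2 lends 772·0.7400² = 422.7472, and so on.
Summing a geometric series: total = 772·[0.7400·(1 − 0.7400^5) / (1 − 0.7400)] ≈ 1709.6638 billion.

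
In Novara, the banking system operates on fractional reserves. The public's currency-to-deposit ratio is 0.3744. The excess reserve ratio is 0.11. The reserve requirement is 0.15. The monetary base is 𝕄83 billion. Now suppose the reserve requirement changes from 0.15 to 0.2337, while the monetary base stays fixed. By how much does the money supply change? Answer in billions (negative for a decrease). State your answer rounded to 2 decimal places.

-20.96 billion

Initially m₁ = (1 + 0.3744) / (0.15 + 0.11 + 0.3744) ≈ 2.16646, so M₁ = 2.16646 × 83 ≈ 179.8162 billion.
After the change m₂ = (1 + 0.3744) / (0.2337 + 0.11 + 0.3744) ≈ 1.91394, so M₂ = 1.91394 × 83 ≈ 158.857 billion.
ΔM = M₂ − M₁ = 158.857 − 179.8162 = -20.9592 billion.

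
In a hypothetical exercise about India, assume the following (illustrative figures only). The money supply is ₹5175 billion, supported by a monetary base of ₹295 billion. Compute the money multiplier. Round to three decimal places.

17.542

The money multiplier is m = M / MB = 5175 / 295 ≈ 17.54237.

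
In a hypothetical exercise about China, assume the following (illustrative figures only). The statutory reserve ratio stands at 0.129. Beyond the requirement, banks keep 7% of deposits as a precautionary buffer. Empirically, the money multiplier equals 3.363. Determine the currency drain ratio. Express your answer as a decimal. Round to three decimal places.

0.140

Using m = 3.363. From m = (1 + c)/(c + rr + e), rearranging gives 1 + c = m·(c + rr + e), so c·(1 − m) = m·(rr + e) − 1.
Hence c = [m·(rr + e) − 1]/(1 − m) = [3.363 × (0.129 + 0.07) − 1] / (1 − 3.363) ≈ 0.139976.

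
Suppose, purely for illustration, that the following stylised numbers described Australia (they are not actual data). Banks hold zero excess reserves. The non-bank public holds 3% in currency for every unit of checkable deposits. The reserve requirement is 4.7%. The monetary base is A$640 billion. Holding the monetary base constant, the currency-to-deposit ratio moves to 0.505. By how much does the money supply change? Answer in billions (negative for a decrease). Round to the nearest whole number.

-6816 billion

Initially m₁ = (1 + 0.03) / (0.047 + 0.03) ≈ 13.3766, so M₁ = 13.3766 × 640 = 8561.024 billion.
After the change m₂ = (1 + 0.505) / (0.047 + 0.505) ≈ 2.7264, so M₂ = 2.7264 × 640 = 1744.896 billion.
ΔM = M₂ − M₁ = 1744.896 − 8561.024 = -6816.128 billion.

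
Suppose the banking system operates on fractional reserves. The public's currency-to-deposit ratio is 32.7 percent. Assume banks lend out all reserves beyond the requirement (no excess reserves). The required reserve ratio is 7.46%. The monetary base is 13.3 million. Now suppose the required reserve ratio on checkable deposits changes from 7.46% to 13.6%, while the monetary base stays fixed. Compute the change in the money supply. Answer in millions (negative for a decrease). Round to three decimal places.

-5.828 million

Initially m₁ = (1 + 0.327) / (0.0746 + 0.327) ≈ 3.304283, so M₁ = 3.304283 × 13.3 ≈ 43.947 million.
After the change m₂ = (1 + 0.327) / (0.136 + 0.327) ≈ 2.866091, so M₂ = 2.866091 × 13.3 ≈ 38.119 million.
ΔM = M₂ − M₁ = 38.119 − 43.947 = -5.828 million.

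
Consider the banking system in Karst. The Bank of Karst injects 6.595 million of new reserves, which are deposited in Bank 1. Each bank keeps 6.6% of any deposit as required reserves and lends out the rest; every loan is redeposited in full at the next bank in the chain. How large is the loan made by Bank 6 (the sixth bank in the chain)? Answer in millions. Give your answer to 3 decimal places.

Each bank lends a fraction (1 − rr) = 0.9340 of the deposit it receives, so Bank 6 receives 6.595·0.9340^5 and lends 6.595·0.9340^6 ≈ 4.3782 million.

4.378 million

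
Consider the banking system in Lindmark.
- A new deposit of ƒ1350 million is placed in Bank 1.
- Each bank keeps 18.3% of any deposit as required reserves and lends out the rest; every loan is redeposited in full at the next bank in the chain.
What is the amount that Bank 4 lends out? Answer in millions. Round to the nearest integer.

Each bank lends a fraction (1 − rr) = 0.8170 of the deposit it receives, so Bank 4 receives 1350·0.8170^3 and lends 1350·0.8170^4 ≈ 601.4811 million.

ƒ601 million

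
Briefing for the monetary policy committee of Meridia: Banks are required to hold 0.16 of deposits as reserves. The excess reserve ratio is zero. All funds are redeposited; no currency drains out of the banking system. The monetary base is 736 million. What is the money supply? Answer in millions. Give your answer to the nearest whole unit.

With no currency drain or excess reserves, the money multiplier is m = 1/rr = 1/0.16 = 6.25.
Money supply M = m × MB = 6.25 × 736 = 4600 million.

4600 million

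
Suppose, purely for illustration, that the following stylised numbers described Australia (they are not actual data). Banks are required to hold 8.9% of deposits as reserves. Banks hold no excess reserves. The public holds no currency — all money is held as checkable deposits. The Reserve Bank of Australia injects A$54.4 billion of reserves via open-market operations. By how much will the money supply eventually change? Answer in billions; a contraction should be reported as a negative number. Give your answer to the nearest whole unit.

The simple money multiplier is m = 1/rr = 1/0.089 ≈ 11.2360.
An open-market purchase increases the monetary base by 54.4 billion, so ΔM = m × ΔMB = 11.2360 × 54.4 = 611.2384 billion.

A$611 billion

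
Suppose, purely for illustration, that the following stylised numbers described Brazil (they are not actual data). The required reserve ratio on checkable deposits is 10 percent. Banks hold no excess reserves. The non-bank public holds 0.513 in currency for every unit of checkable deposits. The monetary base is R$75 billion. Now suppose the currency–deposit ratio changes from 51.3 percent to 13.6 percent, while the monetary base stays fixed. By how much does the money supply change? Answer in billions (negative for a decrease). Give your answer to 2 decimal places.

Initially m₁ = (1 + 0.513) / (0.1 + 0.513) ≈ 2.46819, so M₁ = 2.46819 × 75 ≈ 185.1142 billion.
After the change m₂ = (1 + 0.136) / (0.1 + 0.136) ≈ 4.81356, so M₂ = 4.81356 × 75 = 361.017 billion.
ΔM = M₂ − M₁ = 361.017 − 185.1142 = 175.9028 billion.

R$175.90 billion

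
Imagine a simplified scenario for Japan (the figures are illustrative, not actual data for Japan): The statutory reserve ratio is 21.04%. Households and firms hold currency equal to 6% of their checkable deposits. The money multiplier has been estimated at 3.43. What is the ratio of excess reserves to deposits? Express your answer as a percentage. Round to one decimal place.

Using m = 3.43. Since m = (1 + c)/(c + rr + e), the denominator satisfies c + rr + e = (1 + c)/m = (1 + 0.06) / 3.43 ≈ 0.309038.
With c = 0.06 and rr = 0.2104, the ratio of excess reserves to deposits is 0.309038 − 0.06 − 0.2104 = 0.038638.

3.9%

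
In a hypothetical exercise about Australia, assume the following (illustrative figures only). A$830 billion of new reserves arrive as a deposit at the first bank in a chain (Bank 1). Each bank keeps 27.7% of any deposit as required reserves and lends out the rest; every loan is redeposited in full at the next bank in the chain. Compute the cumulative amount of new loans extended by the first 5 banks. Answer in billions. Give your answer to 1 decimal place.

Bank i lends (1 − rr)^i of the original deposit: Bank 1 lends 830·0.7230 = 600.0900, Bank 2 lends 830·0.7230² ≈ 433.8651, and so on.
Summing a geometric series: total = 830·[0.7230·(1 − 0.7230^5) / (1 − 0.7230)] ≈ 1738.4053 billion.

A$1738.4 billion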